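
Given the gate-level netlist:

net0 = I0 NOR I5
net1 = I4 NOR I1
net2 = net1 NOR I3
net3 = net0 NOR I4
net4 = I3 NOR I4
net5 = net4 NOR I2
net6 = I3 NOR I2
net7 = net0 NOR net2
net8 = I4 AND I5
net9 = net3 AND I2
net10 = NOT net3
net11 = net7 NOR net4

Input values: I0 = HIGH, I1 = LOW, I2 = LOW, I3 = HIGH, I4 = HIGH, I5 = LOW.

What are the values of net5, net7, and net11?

net0 = I0 NOR I5 = HIGH NOR LOW = LOW
net1 = I4 NOR I1 = HIGH NOR LOW = LOW
net2 = net1 NOR I3 = LOW NOR HIGH = LOW
net4 = I3 NOR I4 = HIGH NOR HIGH = LOW
net5 = net4 NOR I2 = LOW NOR LOW = HIGH
net7 = net0 NOR net2 = LOW NOR LOW = HIGH
net11 = net7 NOR net4 = HIGH NOR LOW = LOW

net5 = HIGH, net7 = HIGH, net11 = LOW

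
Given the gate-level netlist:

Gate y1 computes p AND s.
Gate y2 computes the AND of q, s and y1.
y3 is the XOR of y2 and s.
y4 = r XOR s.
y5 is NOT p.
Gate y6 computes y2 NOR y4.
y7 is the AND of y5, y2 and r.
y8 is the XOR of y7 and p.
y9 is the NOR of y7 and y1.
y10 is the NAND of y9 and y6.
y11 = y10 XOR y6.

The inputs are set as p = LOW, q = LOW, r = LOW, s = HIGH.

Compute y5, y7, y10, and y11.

y1 = p AND s = LOW AND HIGH = LOW
y2 = q AND s AND y1 = LOW AND HIGH AND LOW = LOW
y4 = r XOR s = LOW XOR HIGH = HIGH
y5 = NOT p = NOT LOW = HIGH
y6 = y2 NOR y4 = LOW NOR HIGH = LOW
y7 = y5 AND y2 AND r = HIGH AND LOW AND LOW = LOW
y9 = y7 NOR y1 = LOW NOR LOW = HIGH
y10 = y9 NAND y6 = HIGH NAND LOW = HIGH
y11 = y10 XOR y6 = HIGH XOR LOW = HIGH

y5 = HIGH; y7 = LOW; y10 = HIGH; y11 = HIGH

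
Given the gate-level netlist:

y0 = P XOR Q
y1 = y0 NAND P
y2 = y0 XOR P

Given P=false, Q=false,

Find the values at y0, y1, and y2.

y0 = P XOR Q = false XOR false = false
y1 = y0 NAND P = false NAND false = true
y2 = y0 XOR P = false XOR false = false

y0 = false, y1 = true, y2 = false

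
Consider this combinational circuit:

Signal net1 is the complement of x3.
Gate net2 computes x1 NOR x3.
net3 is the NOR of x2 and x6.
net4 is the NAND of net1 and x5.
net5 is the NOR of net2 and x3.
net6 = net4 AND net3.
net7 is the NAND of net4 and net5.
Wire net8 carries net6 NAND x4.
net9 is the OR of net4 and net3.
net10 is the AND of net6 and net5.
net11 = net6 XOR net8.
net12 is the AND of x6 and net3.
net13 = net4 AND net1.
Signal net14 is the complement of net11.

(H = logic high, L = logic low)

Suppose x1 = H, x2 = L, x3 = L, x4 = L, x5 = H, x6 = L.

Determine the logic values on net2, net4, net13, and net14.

net2 = L, net4 = L, net13 = L, net14 = L

net1 = NOT x3 = NOT L = H
net2 = x1 NOR x3 = H NOR L = L
net3 = x2 NOR x6 = L NOR L = H
net4 = net1 NAND x5 = H NAND H = L
net6 = net4 AND net3 = L AND H = L
net8 = net6 NAND x4 = L NAND L = H
net11 = net6 XOR net8 = L XOR H = H
net13 = net4 AND net1 = L AND H = L
net14 = NOT net11 = NOT H = L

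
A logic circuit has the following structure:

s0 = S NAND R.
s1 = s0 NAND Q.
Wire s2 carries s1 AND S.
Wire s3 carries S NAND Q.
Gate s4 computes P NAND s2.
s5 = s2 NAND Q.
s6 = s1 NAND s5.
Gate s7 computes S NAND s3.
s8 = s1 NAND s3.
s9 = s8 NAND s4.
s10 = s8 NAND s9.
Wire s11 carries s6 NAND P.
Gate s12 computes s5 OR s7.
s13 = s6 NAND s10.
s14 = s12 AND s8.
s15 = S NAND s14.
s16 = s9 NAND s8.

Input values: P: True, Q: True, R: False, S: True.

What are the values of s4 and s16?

s4 = True, s16 = True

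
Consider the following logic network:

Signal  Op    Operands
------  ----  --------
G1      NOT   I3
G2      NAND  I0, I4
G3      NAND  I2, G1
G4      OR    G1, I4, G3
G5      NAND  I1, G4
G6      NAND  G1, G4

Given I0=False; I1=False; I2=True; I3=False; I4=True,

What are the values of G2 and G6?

G1 = NOT I3 = NOT False = True
G2 = I0 NAND I4 = False NAND True = True
G3 = I2 NAND G1 = True NAND True = False
G4 = G1 OR I4 OR G3 = True OR True OR False = True
G6 = G1 NAND G4 = True NAND True = False

G2 = True; G6 = False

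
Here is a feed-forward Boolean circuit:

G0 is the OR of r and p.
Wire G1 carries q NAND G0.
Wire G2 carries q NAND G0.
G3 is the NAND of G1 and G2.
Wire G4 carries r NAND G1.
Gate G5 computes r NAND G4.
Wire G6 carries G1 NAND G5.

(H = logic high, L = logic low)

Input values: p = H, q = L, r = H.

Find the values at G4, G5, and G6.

G0 = r OR p = H OR H = H
G1 = q NAND G0 = L NAND H = H
G4 = r NAND G1 = H NAND H = L
G5 = r NAND G4 = H NAND L = H
G6 = G1 NAND G5 = H NAND H = L

G4 = L, G5 = H, G6 = L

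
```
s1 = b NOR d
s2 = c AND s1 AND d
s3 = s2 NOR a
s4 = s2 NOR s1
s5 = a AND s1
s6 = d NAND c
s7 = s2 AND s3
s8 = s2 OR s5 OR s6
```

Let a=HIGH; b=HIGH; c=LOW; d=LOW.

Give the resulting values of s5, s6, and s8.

s1 = b NOR d = HIGH NOR LOW = LOW
s2 = c AND s1 AND d = LOW AND LOW AND LOW = LOW
s5 = a AND s1 = HIGH AND LOW = LOW
s6 = d NAND c = LOW NAND LOW = HIGH
s8 = s2 OR s5 OR s6 = LOW OR LOW OR HIGH = HIGH

s5 = LOW, s6 = HIGH, s8 = HIGH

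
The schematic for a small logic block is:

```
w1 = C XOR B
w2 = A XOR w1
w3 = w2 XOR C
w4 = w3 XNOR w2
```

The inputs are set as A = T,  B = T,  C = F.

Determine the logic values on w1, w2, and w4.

w1 = T, w2 = F, w4 = T

w1 = C XOR B = F XOR T = T
w2 = A XOR w1 = T XOR T = F
w3 = w2 XOR C = F XOR F = F
w4 = w3 XNOR w2 = F XNOR F = T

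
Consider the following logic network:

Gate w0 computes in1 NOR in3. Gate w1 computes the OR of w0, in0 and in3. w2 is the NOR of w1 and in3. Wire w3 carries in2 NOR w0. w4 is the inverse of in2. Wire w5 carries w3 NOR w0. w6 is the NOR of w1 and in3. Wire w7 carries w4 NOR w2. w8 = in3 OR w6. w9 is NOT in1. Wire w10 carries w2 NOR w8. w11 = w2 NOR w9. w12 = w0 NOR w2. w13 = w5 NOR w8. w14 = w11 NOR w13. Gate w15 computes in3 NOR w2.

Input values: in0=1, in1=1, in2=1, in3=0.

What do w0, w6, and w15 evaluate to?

w0 = 0, w6 = 0, w15 = 1

w0 = in1 NOR in3 = 1 NOR 0 = 0
w1 = w0 OR in0 OR in3 = 0 OR 1 OR 0 = 1
w2 = w1 NOR in3 = 1 NOR 0 = 0
w6 = w1 NOR in3 = 1 NOR 0 = 0
w15 = in3 NOR w2 = 0 NOR 0 = 1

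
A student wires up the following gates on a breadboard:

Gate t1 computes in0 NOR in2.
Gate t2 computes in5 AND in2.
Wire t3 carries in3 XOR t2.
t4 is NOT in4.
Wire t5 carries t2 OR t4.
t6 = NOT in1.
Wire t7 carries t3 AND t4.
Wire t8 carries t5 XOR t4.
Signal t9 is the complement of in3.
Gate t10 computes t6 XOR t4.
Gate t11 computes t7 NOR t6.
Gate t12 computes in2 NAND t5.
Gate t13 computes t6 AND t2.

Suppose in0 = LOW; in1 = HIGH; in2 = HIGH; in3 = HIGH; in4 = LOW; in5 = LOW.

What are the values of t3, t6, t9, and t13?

t2 = in5 AND in2 = LOW AND HIGH = LOW
t3 = in3 XOR t2 = HIGH XOR LOW = HIGH
t6 = NOT in1 = NOT HIGH = LOW
t9 = NOT in3 = NOT HIGH = LOW
t13 = t6 AND t2 = LOW AND LOW = LOW

t3 = HIGH, t6 = LOW, t9 = LOW, t13 = LOW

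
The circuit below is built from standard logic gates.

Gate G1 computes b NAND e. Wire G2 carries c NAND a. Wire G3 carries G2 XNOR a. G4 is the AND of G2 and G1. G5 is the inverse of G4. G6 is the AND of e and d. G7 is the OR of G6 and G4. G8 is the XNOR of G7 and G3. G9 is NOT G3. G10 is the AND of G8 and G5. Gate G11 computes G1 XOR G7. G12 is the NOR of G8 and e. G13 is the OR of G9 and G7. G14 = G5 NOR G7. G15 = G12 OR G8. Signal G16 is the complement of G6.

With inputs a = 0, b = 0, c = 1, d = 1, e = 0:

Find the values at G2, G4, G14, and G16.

G2 = 1  G4 = 1  G14 = 0  G16 = 1

G1 = b NAND e = 0 NAND 0 = 1
G2 = c NAND a = 1 NAND 0 = 1
G4 = G2 AND G1 = 1 AND 1 = 1
G5 = NOT G4 = NOT 1 = 0
G6 = e AND d = 0 AND 1 = 0
G7 = G6 OR G4 = 0 OR 1 = 1
G14 = G5 NOR G7 = 0 NOR 1 = 0
G16 = NOT G6 = NOT 0 = 1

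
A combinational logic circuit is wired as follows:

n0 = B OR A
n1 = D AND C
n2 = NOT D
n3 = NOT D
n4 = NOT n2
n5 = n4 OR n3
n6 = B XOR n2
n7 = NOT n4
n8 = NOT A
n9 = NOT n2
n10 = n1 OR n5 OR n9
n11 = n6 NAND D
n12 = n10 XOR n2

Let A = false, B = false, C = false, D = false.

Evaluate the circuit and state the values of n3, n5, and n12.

n3 = true  n5 = true  n12 = false

n1 = D AND C = false AND false = false
n2 = NOT D = NOT false = true
n3 = NOT D = NOT false = true
n4 = NOT n2 = NOT true = false
n5 = n4 OR n3 = false OR true = true
n9 = NOT n2 = NOT true = false
n10 = n1 OR n5 OR n9 = false OR true OR false = true
n12 = n10 XOR n2 = true XOR true = false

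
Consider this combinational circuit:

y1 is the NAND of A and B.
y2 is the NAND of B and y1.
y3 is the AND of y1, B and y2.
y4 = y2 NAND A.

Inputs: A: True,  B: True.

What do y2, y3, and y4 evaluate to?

y2 = True, y3 = False, y4 = False

y1 = A NAND B = True NAND True = False
y2 = B NAND y1 = True NAND False = True
y3 = y1 AND B AND y2 = False AND True AND True = False
y4 = y2 NAND A = True NAND True = False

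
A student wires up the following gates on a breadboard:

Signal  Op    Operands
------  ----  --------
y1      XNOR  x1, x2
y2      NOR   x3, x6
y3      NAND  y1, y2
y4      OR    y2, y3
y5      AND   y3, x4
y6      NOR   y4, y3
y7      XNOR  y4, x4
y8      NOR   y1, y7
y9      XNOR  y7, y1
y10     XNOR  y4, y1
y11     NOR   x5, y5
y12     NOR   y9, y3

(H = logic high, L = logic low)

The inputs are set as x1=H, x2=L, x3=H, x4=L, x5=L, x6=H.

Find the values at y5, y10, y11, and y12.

y5 = L, y10 = L, y11 = H, y12 = L

y1 = x1 XNOR x2 = H XNOR L = L
y2 = x3 NOR x6 = H NOR H = L
y3 = y1 NAND y2 = L NAND L = H
y4 = y2 OR y3 = L OR H = H
y5 = y3 AND x4 = H AND L = L
y7 = y4 XNOR x4 = H XNOR L = L
y9 = y7 XNOR y1 = L XNOR L = H
y10 = y4 XNOR y1 = H XNOR L = L
y11 = x5 NOR y5 = L NOR L = H
y12 = y9 NOR y3 = H NOR H = L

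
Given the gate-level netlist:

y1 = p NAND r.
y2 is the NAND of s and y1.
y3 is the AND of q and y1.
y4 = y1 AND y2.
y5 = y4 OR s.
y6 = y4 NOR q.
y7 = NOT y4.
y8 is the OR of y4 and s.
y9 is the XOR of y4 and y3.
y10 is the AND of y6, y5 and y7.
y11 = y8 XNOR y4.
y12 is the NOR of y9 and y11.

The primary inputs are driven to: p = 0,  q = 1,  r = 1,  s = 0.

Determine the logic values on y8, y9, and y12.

y1 = p NAND r = 0 NAND 1 = 1
y2 = s NAND y1 = 0 NAND 1 = 1
y3 = q AND y1 = 1 AND 1 = 1
y4 = y1 AND y2 = 1 AND 1 = 1
y8 = y4 OR s = 1 OR 0 = 1
y9 = y4 XOR y3 = 1 XOR 1 = 0
y11 = y8 XNOR y4 = 1 XNOR 1 = 1
y12 = y9 NOR y11 = 0 NOR 1 = 0

y8 = 1  y9 = 0  y12 = 0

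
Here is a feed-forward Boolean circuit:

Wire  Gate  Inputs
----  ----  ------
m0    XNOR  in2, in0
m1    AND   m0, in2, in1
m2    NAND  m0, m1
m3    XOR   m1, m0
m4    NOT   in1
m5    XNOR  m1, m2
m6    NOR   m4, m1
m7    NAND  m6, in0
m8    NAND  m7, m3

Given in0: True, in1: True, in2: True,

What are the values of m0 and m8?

m0 = True, m8 = True

m0 = in2 XNOR in0 = True XNOR True = True
m1 = m0 AND in2 AND in1 = True AND True AND True = True
m3 = m1 XOR m0 = True XOR True = False
m4 = NOT in1 = NOT True = False
m6 = m4 NOR m1 = False NOR True = False
m7 = m6 NAND in0 = False NAND True = True
m8 = m7 NAND m3 = True NAND False = True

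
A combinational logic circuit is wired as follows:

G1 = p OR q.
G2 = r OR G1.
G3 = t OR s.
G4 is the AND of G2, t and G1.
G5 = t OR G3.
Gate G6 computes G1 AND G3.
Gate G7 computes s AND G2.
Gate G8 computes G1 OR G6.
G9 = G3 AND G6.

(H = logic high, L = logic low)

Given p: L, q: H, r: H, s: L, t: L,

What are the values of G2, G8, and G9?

G2 = H; G8 = H; G9 = L

G1 = p OR q = L OR H = H
G2 = r OR G1 = H OR H = H
G3 = t OR s = L OR L = L
G6 = G1 AND G3 = H AND L = L
G8 = G1 OR G6 = H OR L = H
G9 = G3 AND G6 = L AND L = L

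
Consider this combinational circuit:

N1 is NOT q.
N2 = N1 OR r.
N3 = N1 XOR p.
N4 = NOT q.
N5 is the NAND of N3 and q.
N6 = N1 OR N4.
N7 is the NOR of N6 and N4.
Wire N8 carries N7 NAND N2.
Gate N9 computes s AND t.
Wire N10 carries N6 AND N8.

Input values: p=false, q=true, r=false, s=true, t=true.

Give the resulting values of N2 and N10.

N2 = false; N10 = false

N1 = NOT q = NOT true = false
N2 = N1 OR r = false OR false = false
N4 = NOT q = NOT true = false
N6 = N1 OR N4 = false OR false = false
N7 = N6 NOR N4 = false NOR false = true
N8 = N7 NAND N2 = true NAND false = true
N10 = N6 AND N8 = false AND true = false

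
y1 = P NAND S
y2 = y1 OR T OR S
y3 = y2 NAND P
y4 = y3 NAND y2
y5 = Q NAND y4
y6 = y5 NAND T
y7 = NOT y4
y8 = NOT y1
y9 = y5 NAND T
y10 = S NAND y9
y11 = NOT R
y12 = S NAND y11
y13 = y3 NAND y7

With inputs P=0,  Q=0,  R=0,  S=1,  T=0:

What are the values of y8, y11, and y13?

y8 = 0  y11 = 1  y13 = 0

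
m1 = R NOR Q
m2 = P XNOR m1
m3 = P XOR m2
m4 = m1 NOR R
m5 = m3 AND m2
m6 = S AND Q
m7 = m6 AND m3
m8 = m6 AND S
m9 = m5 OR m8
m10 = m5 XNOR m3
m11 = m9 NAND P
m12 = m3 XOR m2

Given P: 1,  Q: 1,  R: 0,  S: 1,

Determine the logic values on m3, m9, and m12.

m3 = 1  m9 = 1  m12 = 1

m1 = R NOR Q = 0 NOR 1 = 0
m2 = P XNOR m1 = 1 XNOR 0 = 0
m3 = P XOR m2 = 1 XOR 0 = 1
m5 = m3 AND m2 = 1 AND 0 = 0
m6 = S AND Q = 1 AND 1 = 1
m8 = m6 AND S = 1 AND 1 = 1
m9 = m5 OR m8 = 0 OR 1 = 1
m12 = m3 XOR m2 = 1 XOR 0 = 1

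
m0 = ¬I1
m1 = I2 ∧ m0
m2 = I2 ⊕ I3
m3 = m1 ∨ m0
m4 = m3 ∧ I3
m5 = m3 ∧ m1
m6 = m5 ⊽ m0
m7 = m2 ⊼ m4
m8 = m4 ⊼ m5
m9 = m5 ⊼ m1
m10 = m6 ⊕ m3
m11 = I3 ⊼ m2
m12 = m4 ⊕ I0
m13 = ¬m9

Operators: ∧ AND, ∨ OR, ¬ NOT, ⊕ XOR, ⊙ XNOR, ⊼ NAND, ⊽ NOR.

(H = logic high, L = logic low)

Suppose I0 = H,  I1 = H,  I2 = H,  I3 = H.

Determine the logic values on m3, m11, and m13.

m3 = L, m11 = H, m13 = L

m0 = NOT I1 = NOT H = L
m1 = I2 AND m0 = H AND L = L
m2 = I2 XOR I3 = H XOR H = L
m3 = m1 OR m0 = L OR L = L
m5 = m3 AND m1 = L AND L = L
m9 = m5 NAND m1 = L NAND L = H
m11 = I3 NAND m2 = H NAND L = H
m13 = NOT m9 = NOT H = L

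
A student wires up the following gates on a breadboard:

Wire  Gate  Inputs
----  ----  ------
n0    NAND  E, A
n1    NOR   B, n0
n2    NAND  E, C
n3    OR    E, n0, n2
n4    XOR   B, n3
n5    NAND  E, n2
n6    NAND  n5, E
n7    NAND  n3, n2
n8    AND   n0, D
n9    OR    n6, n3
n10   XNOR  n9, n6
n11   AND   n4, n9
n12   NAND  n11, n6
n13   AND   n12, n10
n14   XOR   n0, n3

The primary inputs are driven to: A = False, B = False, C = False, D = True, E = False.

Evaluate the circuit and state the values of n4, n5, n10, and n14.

n0 = E NAND A = False NAND False = True
n2 = E NAND C = False NAND False = True
n3 = E OR n0 OR n2 = False OR True OR True = True
n4 = B XOR n3 = False XOR True = True
n5 = E NAND n2 = False NAND True = True
n6 = n5 NAND E = True NAND False = True
n9 = n6 OR n3 = True OR True = True
n10 = n9 XNOR n6 = True XNOR True = True
n14 = n0 XOR n3 = True XOR True = False

n4 = True, n5 = True, n10 = True, n14 = False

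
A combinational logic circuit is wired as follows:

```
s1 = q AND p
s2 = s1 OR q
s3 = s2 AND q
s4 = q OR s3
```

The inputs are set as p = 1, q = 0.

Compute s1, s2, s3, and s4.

s1 = 0; s2 = 0; s3 = 0; s4 = 0

s1 = q AND p = 0 AND 1 = 0
s2 = s1 OR q = 0 OR 0 = 0
s3 = s2 AND q = 0 AND 0 = 0
s4 = q OR s3 = 0 OR 0 = 0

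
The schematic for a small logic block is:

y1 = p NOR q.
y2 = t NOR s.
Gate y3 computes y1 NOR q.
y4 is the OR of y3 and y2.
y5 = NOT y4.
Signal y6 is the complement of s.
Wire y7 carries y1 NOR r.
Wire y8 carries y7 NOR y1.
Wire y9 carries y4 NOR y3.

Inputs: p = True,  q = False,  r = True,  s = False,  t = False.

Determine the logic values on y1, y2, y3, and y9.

y1 = p NOR q = True NOR False = False
y2 = t NOR s = False NOR False = True
y3 = y1 NOR q = False NOR False = True
y4 = y3 OR y2 = True OR True = True
y9 = y4 NOR y3 = True NOR True = False

y1 = False, y2 = True, y3 = True, y9 = False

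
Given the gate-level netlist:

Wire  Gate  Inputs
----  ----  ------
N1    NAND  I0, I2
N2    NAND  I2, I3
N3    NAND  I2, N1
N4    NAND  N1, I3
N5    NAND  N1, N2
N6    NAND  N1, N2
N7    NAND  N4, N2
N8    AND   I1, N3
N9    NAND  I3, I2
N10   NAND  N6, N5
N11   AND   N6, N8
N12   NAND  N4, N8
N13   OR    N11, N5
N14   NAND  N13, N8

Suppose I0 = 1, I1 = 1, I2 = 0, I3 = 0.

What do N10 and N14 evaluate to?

N10 = 1, N14 = 1

N1 = I0 NAND I2 = 1 NAND 0 = 1
N2 = I2 NAND I3 = 0 NAND 0 = 1
N3 = I2 NAND N1 = 0 NAND 1 = 1
N5 = N1 NAND N2 = 1 NAND 1 = 0
N6 = N1 NAND N2 = 1 NAND 1 = 0
N8 = I1 AND N3 = 1 AND 1 = 1
N10 = N6 NAND N5 = 0 NAND 0 = 1
N11 = N6 AND N8 = 0 AND 1 = 0
N13 = N11 OR N5 = 0 OR 0 = 0
N14 = N13 NAND N8 = 0 NAND 1 = 1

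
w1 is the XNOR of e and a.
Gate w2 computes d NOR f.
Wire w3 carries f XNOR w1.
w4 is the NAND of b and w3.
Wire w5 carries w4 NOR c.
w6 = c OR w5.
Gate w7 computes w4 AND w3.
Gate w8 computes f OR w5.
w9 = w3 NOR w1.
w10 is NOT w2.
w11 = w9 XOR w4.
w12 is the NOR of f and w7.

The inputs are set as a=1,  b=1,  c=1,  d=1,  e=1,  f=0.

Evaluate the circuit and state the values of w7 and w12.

w1 = e XNOR a = 1 XNOR 1 = 1
w3 = f XNOR w1 = 0 XNOR 1 = 0
w4 = b NAND w3 = 1 NAND 0 = 1
w7 = w4 AND w3 = 1 AND 0 = 0
w12 = f NOR w7 = 0 NOR 0 = 1

w7 = 0, w12 = 1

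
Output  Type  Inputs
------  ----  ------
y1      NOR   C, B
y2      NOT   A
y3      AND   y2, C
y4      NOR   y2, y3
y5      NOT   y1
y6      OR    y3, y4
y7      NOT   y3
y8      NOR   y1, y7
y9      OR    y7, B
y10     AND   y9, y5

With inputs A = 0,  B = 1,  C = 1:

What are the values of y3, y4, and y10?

y3 = 1; y4 = 0; y10 = 1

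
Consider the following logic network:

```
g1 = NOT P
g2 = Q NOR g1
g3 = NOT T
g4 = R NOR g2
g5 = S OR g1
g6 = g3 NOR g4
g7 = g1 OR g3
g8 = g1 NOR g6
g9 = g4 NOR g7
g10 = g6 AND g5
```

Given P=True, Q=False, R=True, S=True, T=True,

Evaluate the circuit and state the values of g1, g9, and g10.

g1 = False; g9 = True; g10 = True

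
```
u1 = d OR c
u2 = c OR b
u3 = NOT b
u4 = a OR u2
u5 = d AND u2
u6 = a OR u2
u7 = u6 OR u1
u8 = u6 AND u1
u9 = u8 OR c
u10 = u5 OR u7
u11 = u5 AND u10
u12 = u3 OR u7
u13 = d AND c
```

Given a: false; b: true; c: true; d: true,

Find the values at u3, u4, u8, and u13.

u3 = false; u4 = true; u8 = true; u13 = true

u1 = d OR c = true OR true = true
u2 = c OR b = true OR true = true
u3 = NOT b = NOT true = false
u4 = a OR u2 = false OR true = true
u6 = a OR u2 = false OR true = true
u8 = u6 AND u1 = true AND true = true
u13 = d AND c = true AND true = true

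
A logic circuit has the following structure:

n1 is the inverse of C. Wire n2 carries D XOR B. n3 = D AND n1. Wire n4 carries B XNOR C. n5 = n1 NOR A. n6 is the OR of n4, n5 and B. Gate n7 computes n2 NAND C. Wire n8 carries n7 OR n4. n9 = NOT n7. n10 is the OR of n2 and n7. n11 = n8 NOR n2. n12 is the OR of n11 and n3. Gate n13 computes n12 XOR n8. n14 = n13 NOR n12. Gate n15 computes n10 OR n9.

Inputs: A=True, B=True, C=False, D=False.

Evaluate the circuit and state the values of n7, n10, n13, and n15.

n7 = True, n10 = True, n13 = True, n15 = True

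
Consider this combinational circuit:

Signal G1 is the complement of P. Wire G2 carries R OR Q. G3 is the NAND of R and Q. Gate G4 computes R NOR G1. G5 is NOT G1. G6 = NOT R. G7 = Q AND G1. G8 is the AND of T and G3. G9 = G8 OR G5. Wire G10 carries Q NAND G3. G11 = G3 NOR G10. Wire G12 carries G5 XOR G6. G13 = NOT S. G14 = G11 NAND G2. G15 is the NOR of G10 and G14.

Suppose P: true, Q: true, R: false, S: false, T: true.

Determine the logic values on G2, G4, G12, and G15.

G1 = NOT P = NOT true = false
G2 = R OR Q = false OR true = true
G3 = R NAND Q = false NAND true = true
G4 = R NOR G1 = false NOR false = true
G5 = NOT G1 = NOT false = true
G6 = NOT R = NOT false = true
G10 = Q NAND G3 = true NAND true = false
G11 = G3 NOR G10 = true NOR false = false
G12 = G5 XOR G6 = true XOR true = false
G14 = G11 NAND G2 = false NAND true = true
G15 = G10 NOR G14 = false NOR true = false

G2 = true; G4 = true; G12 = false; G15 = false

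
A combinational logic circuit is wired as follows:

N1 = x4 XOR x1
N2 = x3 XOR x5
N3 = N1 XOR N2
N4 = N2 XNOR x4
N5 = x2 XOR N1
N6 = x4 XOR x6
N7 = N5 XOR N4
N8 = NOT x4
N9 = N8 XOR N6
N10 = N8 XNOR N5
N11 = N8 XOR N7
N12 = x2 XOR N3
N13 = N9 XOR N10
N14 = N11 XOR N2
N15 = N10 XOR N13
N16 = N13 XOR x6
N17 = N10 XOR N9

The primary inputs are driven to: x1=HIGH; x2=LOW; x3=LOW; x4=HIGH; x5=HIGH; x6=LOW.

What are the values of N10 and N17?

N10 = HIGH  N17 = LOW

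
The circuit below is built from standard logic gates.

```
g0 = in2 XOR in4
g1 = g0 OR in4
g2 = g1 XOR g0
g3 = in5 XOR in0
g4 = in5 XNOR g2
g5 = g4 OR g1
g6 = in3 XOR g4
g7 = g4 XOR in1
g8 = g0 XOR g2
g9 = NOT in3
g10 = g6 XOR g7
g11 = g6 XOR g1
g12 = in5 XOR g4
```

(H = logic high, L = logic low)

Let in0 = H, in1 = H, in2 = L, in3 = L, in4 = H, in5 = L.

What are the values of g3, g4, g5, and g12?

g0 = in2 XOR in4 = L XOR H = H
g1 = g0 OR in4 = H OR H = H
g2 = g1 XOR g0 = H XOR H = L
g3 = in5 XOR in0 = L XOR H = H
g4 = in5 XNOR g2 = L XNOR L = H
g5 = g4 OR g1 = H OR H = H
g12 = in5 XOR g4 = L XOR H = H

g3 = H, g4 = H, g5 = H, g12 = H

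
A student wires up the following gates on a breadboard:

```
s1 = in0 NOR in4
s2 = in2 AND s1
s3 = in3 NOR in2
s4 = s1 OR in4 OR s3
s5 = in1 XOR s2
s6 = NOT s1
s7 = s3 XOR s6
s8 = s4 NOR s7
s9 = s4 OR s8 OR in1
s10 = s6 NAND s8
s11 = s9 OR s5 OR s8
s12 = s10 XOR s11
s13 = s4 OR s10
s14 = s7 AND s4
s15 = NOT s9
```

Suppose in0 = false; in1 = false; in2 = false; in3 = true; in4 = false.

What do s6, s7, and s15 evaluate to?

s6 = false  s7 = false  s15 = false

s1 = in0 NOR in4 = false NOR false = true
s3 = in3 NOR in2 = true NOR false = false
s4 = s1 OR in4 OR s3 = true OR false OR false = true
s6 = NOT s1 = NOT true = false
s7 = s3 XOR s6 = false XOR false = false
s8 = s4 NOR s7 = true NOR false = false
s9 = s4 OR s8 OR in1 = true OR false OR false = true
s15 = NOT s9 = NOT true = false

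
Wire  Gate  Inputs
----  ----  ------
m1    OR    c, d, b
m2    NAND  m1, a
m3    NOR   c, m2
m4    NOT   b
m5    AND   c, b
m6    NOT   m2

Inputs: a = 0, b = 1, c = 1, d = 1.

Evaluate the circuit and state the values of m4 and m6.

m4 = 0; m6 = 0

m1 = c OR d OR b = 1 OR 1 OR 1 = 1
m2 = m1 NAND a = 1 NAND 0 = 1
m4 = NOT b = NOT 1 = 0
m6 = NOT m2 = NOT 1 = 0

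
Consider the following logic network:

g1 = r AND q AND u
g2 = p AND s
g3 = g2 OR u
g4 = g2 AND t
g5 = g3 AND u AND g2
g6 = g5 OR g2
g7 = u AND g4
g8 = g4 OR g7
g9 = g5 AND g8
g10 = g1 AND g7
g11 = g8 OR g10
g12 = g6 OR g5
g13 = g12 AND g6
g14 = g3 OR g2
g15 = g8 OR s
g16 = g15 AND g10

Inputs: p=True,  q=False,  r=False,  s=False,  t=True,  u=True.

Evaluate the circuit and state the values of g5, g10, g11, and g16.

g1 = r AND q AND u = False AND False AND True = False
g2 = p AND s = True AND False = False
g3 = g2 OR u = False OR True = True
g4 = g2 AND t = False AND True = False
g5 = g3 AND u AND g2 = True AND True AND False = False
g7 = u AND g4 = True AND False = False
g8 = g4 OR g7 = False OR False = False
g10 = g1 AND g7 = False AND False = False
g11 = g8 OR g10 = False OR False = False
g15 = g8 OR s = False OR False = False
g16 = g15 AND g10 = False AND False = False

g5 = False  g10 = False  g11 = False  g16 = False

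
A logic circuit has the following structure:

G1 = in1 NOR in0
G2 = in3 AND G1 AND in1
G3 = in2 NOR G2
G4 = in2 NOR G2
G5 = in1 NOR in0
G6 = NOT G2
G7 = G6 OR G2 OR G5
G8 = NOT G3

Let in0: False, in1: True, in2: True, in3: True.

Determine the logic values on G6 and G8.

G6 = True, G8 = True

G1 = in1 NOR in0 = True NOR False = False
G2 = in3 AND G1 AND in1 = True AND False AND True = False
G3 = in2 NOR G2 = True NOR False = False
G6 = NOT G2 = NOT False = True
G8 = NOT G3 = NOT False = True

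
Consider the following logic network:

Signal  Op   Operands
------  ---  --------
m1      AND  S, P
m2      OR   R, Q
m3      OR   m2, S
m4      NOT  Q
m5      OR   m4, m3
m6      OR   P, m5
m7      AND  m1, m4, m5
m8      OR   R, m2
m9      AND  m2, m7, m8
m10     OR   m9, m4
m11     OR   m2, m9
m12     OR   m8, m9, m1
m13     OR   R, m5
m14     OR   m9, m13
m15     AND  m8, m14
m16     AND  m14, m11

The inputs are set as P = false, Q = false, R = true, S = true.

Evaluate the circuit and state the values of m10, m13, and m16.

m10 = true; m13 = true; m16 = true

m1 = S AND P = true AND false = false
m2 = R OR Q = true OR false = true
m3 = m2 OR S = true OR true = true
m4 = NOT Q = NOT false = true
m5 = m4 OR m3 = true OR true = true
m7 = m1 AND m4 AND m5 = false AND true AND true = false
m8 = R OR m2 = true OR true = true
m9 = m2 AND m7 AND m8 = true AND false AND true = false
m10 = m9 OR m4 = false OR true = true
m11 = m2 OR m9 = true OR false = true
m13 = R OR m5 = true OR true = true
m14 = m9 OR m13 = false OR true = true
m16 = m14 AND m11 = true AND true = true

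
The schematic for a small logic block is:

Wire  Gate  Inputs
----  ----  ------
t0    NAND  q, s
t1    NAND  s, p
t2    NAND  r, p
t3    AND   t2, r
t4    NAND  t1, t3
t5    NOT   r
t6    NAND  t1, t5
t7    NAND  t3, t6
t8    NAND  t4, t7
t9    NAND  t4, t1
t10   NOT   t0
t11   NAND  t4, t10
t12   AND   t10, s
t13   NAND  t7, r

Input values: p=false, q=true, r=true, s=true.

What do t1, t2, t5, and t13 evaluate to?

t1 = s NAND p = true NAND false = true
t2 = r NAND p = true NAND false = true
t3 = t2 AND r = true AND true = true
t5 = NOT r = NOT true = false
t6 = t1 NAND t5 = true NAND false = true
t7 = t3 NAND t6 = true NAND true = false
t13 = t7 NAND r = false NAND true = true

t1 = true, t2 = true, t5 = false, t13 = true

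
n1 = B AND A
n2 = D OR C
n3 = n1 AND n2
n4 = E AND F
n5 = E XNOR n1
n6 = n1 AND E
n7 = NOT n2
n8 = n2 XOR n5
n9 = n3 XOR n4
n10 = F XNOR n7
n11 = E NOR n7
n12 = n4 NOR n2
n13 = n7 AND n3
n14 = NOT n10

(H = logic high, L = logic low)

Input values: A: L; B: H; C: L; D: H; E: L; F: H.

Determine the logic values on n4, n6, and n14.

n4 = L; n6 = L; n14 = H

n1 = B AND A = H AND L = L
n2 = D OR C = H OR L = H
n4 = E AND F = L AND H = L
n6 = n1 AND E = L AND L = L
n7 = NOT n2 = NOT H = L
n10 = F XNOR n7 = H XNOR L = L
n14 = NOT n10 = NOT L = H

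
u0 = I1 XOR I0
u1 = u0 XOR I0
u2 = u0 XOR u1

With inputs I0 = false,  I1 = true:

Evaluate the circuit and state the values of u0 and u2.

u0 = I1 XOR I0 = true XOR false = true
u1 = u0 XOR I0 = true XOR false = true
u2 = u0 XOR u1 = true XOR true = false

u0 = true  u2 = false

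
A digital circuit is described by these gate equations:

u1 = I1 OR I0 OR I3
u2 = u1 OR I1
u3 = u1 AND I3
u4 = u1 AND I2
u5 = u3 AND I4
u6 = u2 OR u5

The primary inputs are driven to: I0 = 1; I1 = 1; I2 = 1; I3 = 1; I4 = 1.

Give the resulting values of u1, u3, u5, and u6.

u1 = 1  u3 = 1  u5 = 1  u6 = 1

u1 = I1 OR I0 OR I3 = 1 OR 1 OR 1 = 1
u2 = u1 OR I1 = 1 OR 1 = 1
u3 = u1 AND I3 = 1 AND 1 = 1
u5 = u3 AND I4 = 1 AND 1 = 1
u6 = u2 OR u5 = 1 OR 1 = 1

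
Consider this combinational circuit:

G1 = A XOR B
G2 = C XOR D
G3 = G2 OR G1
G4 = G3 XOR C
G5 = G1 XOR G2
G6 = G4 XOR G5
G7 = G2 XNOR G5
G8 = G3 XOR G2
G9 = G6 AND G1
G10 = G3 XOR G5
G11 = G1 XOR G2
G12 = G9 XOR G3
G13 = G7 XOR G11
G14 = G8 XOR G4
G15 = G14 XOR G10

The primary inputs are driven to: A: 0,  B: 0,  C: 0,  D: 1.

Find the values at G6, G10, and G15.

G1 = A XOR B = 0 XOR 0 = 0
G2 = C XOR D = 0 XOR 1 = 1
G3 = G2 OR G1 = 1 OR 0 = 1
G4 = G3 XOR C = 1 XOR 0 = 1
G5 = G1 XOR G2 = 0 XOR 1 = 1
G6 = G4 XOR G5 = 1 XOR 1 = 0
G8 = G3 XOR G2 = 1 XOR 1 = 0
G10 = G3 XOR G5 = 1 XOR 1 = 0
G14 = G8 XOR G4 = 0 XOR 1 = 1
G15 = G14 XOR G10 = 1 XOR 0 = 1

G6 = 0; G10 = 0; G15 = 1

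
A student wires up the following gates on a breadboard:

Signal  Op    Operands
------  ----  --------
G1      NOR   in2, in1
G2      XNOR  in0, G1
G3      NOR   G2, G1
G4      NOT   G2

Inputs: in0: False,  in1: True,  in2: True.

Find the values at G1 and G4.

G1 = False, G4 = False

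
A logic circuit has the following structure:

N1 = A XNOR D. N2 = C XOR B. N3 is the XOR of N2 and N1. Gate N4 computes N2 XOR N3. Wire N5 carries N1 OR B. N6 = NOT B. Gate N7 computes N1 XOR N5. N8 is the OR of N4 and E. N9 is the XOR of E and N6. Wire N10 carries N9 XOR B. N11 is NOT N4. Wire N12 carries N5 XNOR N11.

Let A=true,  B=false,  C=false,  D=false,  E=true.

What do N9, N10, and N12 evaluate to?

N9 = false  N10 = false  N12 = false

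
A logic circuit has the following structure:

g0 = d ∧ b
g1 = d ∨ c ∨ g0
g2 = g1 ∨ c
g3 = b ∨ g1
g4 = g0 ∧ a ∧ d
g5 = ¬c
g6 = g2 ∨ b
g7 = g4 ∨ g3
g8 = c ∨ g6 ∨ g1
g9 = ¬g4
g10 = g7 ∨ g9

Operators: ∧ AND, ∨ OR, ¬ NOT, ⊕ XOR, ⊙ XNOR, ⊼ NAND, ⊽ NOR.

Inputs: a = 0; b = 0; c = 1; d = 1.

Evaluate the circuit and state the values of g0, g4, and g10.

g0 = 0  g4 = 0  g10 = 1

g0 = d AND b = 1 AND 0 = 0
g1 = d OR c OR g0 = 1 OR 1 OR 0 = 1
g3 = b OR g1 = 0 OR 1 = 1
g4 = g0 AND a AND d = 0 AND 0 AND 1 = 0
g7 = g4 OR g3 = 0 OR 1 = 1
g9 = NOT g4 = NOT 0 = 1
g10 = g7 OR g9 = 1 OR 1 = 1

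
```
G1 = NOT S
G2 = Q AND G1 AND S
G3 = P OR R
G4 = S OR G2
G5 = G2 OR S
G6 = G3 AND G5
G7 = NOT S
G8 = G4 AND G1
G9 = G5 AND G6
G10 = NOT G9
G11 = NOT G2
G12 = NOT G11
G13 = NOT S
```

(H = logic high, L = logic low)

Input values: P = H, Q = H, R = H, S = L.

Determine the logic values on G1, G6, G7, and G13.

G1 = H, G6 = L, G7 = H, G13 = H

G1 = NOT S = NOT L = H
G2 = Q AND G1 AND S = H AND H AND L = L
G3 = P OR R = H OR H = H
G5 = G2 OR S = L OR L = L
G6 = G3 AND G5 = H AND L = L
G7 = NOT S = NOT L = H
G13 = NOT S = NOT L = H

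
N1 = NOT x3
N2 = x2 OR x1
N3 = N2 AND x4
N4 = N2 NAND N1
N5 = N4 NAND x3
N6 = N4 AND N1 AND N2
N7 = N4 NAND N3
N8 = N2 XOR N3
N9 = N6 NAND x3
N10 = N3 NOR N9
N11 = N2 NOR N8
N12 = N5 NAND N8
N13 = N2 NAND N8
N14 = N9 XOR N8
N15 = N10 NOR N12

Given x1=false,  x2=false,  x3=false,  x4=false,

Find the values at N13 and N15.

N13 = true, N15 = false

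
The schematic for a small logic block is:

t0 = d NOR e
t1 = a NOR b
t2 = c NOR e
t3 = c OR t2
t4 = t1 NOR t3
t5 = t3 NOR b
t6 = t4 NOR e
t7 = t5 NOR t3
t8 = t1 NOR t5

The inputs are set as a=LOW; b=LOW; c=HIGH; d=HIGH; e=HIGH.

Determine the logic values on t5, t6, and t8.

t1 = a NOR b = LOW NOR LOW = HIGH
t2 = c NOR e = HIGH NOR HIGH = LOW
t3 = c OR t2 = HIGH OR LOW = HIGH
t4 = t1 NOR t3 = HIGH NOR HIGH = LOW
t5 = t3 NOR b = HIGH NOR LOW = LOW
t6 = t4 NOR e = LOW NOR HIGH = LOW
t8 = t1 NOR t5 = HIGH NOR LOW = LOW

t5 = LOW, t6 = LOW, t8 = LOW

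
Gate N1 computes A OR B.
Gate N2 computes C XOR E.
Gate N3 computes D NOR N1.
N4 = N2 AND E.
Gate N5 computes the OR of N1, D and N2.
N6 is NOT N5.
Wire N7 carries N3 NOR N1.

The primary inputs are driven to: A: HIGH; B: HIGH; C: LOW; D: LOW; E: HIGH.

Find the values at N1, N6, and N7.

N1 = HIGH; N6 = LOW; N7 = LOW

N1 = A OR B = HIGH OR HIGH = HIGH
N2 = C XOR E = LOW XOR HIGH = HIGH
N3 = D NOR N1 = LOW NOR HIGH = LOW
N5 = N1 OR D OR N2 = HIGH OR LOW OR HIGH = HIGH
N6 = NOT N5 = NOT HIGH = LOW
N7 = N3 NOR N1 = LOW NOR HIGH = LOW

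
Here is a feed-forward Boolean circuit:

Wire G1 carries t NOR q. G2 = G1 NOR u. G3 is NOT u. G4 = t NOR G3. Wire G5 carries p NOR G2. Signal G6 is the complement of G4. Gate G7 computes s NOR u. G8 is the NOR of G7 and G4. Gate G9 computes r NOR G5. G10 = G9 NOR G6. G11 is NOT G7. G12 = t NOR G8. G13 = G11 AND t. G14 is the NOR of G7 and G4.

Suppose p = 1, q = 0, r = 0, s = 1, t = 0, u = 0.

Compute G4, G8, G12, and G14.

G3 = NOT u = NOT 0 = 1
G4 = t NOR G3 = 0 NOR 1 = 0
G7 = s NOR u = 1 NOR 0 = 0
G8 = G7 NOR G4 = 0 NOR 0 = 1
G12 = t NOR G8 = 0 NOR 1 = 0
G14 = G7 NOR G4 = 0 NOR 0 = 1

G4 = 0  G8 = 1  G12 = 0  G14 = 1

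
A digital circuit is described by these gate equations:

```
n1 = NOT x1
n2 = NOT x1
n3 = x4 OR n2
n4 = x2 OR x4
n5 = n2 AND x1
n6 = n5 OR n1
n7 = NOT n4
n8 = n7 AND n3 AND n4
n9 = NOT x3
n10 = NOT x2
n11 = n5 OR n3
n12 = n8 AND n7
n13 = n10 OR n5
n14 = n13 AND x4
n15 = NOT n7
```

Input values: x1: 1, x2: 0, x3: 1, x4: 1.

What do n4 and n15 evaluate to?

n4 = 1; n15 = 1

n4 = x2 OR x4 = 0 OR 1 = 1
n7 = NOT n4 = NOT 1 = 0
n15 = NOT n7 = NOT 0 = 1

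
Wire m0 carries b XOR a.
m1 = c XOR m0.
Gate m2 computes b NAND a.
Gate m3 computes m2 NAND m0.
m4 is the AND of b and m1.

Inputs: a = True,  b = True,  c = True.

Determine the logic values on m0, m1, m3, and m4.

m0 = False; m1 = True; m3 = True; m4 = True

m0 = b XOR a = True XOR True = False
m1 = c XOR m0 = True XOR False = True
m2 = b NAND a = True NAND True = False
m3 = m2 NAND m0 = False NAND False = True
m4 = b AND m1 = True AND True = True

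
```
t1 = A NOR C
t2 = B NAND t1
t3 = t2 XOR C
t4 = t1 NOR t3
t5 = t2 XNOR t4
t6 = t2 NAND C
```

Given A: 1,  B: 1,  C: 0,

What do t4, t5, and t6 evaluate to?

t4 = 0, t5 = 0, t6 = 1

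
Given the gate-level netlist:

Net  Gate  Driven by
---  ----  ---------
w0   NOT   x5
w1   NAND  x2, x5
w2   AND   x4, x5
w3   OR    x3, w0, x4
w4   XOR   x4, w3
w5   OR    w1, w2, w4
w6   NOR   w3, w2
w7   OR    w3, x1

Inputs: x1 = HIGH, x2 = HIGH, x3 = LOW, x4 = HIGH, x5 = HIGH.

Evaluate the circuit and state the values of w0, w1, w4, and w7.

w0 = LOW, w1 = LOW, w4 = LOW, w7 = HIGH

w0 = NOT x5 = NOT HIGH = LOW
w1 = x2 NAND x5 = HIGH NAND HIGH = LOW
w3 = x3 OR w0 OR x4 = LOW OR LOW OR HIGH = HIGH
w4 = x4 XOR w3 = HIGH XOR HIGH = LOW
w7 = w3 OR x1 = HIGH OR HIGH = HIGH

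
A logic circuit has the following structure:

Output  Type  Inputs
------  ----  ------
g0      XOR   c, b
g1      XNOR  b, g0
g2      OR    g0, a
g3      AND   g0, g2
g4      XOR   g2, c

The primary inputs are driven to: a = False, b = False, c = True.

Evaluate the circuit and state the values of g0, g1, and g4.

g0 = True  g1 = False  g4 = False

g0 = c XOR b = True XOR False = True
g1 = b XNOR g0 = False XNOR True = False
g2 = g0 OR a = True OR False = True
g4 = g2 XOR c = True XOR True = False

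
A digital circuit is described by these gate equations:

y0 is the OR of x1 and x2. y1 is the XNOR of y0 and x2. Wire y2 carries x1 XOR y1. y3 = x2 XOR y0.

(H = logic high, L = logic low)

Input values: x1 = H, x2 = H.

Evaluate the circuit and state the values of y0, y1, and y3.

y0 = H, y1 = H, y3 = L

y0 = x1 OR x2 = H OR H = H
y1 = y0 XNOR x2 = H XNOR H = H
y3 = x2 XOR y0 = H XOR H = L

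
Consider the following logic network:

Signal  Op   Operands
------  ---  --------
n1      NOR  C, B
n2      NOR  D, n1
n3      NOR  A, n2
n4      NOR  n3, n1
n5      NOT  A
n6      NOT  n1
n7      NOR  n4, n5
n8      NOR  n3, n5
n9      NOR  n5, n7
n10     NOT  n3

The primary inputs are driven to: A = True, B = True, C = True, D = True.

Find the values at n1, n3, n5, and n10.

n1 = C NOR B = True NOR True = False
n2 = D NOR n1 = True NOR False = False
n3 = A NOR n2 = True NOR False = False
n5 = NOT A = NOT True = False
n10 = NOT n3 = NOT False = True

n1 = False; n3 = False; n5 = False; n10 = True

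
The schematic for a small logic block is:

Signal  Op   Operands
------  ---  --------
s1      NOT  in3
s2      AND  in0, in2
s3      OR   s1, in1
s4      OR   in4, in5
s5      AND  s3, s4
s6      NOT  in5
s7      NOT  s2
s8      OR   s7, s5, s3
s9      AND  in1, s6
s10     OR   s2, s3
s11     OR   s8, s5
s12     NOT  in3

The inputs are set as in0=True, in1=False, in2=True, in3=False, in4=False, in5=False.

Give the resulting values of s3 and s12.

s3 = True; s12 = True

s1 = NOT in3 = NOT False = True
s3 = s1 OR in1 = True OR False = True
s12 = NOT in3 = NOT False = True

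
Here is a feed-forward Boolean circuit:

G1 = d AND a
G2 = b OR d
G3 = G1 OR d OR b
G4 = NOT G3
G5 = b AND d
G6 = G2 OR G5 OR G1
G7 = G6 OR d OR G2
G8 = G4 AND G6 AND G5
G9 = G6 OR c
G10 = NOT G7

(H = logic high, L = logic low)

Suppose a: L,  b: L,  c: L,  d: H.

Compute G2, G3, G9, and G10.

G2 = H, G3 = H, G9 = H, G10 = L

G1 = d AND a = H AND L = L
G2 = b OR d = L OR H = H
G3 = G1 OR d OR b = L OR H OR L = H
G5 = b AND d = L AND H = L
G6 = G2 OR G5 OR G1 = H OR L OR L = H
G7 = G6 OR d OR G2 = H OR H OR H = H
G9 = G6 OR c = H OR L = H
G10 = NOT G7 = NOT H = L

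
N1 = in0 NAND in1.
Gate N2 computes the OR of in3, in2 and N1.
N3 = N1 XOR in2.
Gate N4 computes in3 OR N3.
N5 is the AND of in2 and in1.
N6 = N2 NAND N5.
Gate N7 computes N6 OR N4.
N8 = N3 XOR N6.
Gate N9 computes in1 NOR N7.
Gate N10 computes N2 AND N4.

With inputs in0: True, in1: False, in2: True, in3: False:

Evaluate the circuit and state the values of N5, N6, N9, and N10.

N1 = in0 NAND in1 = True NAND False = True
N2 = in3 OR in2 OR N1 = False OR True OR True = True
N3 = N1 XOR in2 = True XOR True = False
N4 = in3 OR N3 = False OR False = False
N5 = in2 AND in1 = True AND False = False
N6 = N2 NAND N5 = True NAND False = True
N7 = N6 OR N4 = True OR False = True
N9 = in1 NOR N7 = False NOR True = False
N10 = N2 AND N4 = True AND False = False

N5 = False, N6 = True, N9 = False, N10 = False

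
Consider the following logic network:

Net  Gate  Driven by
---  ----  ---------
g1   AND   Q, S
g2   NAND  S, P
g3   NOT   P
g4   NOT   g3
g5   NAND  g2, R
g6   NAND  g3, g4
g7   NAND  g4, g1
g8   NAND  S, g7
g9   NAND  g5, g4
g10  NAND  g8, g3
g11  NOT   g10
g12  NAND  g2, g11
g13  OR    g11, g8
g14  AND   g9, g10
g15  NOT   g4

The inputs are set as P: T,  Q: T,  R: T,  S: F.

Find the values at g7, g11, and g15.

g7 = T, g11 = F, g15 = F

g1 = Q AND S = T AND F = F
g3 = NOT P = NOT T = F
g4 = NOT g3 = NOT F = T
g7 = g4 NAND g1 = T NAND F = T
g8 = S NAND g7 = F NAND T = T
g10 = g8 NAND g3 = T NAND F = T
g11 = NOT g10 = NOT T = F
g15 = NOT g4 = NOT T = F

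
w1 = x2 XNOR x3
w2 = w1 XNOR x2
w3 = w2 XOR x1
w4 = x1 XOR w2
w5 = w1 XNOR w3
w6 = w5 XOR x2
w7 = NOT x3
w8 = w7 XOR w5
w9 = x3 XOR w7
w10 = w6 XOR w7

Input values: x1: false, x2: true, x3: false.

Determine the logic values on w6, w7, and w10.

w6 = false; w7 = true; w10 = true

w1 = x2 XNOR x3 = true XNOR false = false
w2 = w1 XNOR x2 = false XNOR true = false
w3 = w2 XOR x1 = false XOR false = false
w5 = w1 XNOR w3 = false XNOR false = true
w6 = w5 XOR x2 = true XOR true = false
w7 = NOT x3 = NOT false = true
w10 = w6 XOR w7 = false XOR true = true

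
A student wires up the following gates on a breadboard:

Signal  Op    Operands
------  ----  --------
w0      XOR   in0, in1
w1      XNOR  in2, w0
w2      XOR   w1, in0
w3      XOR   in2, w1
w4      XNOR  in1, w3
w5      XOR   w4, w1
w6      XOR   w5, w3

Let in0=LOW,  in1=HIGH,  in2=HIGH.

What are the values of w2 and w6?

w2 = HIGH  w6 = HIGH

w0 = in0 XOR in1 = LOW XOR HIGH = HIGH
w1 = in2 XNOR w0 = HIGH XNOR HIGH = HIGH
w2 = w1 XOR in0 = HIGH XOR LOW = HIGH
w3 = in2 XOR w1 = HIGH XOR HIGH = LOW
w4 = in1 XNOR w3 = HIGH XNOR LOW = LOW
w5 = w4 XOR w1 = LOW XOR HIGH = HIGH
w6 = w5 XOR w3 = HIGH XOR LOW = HIGH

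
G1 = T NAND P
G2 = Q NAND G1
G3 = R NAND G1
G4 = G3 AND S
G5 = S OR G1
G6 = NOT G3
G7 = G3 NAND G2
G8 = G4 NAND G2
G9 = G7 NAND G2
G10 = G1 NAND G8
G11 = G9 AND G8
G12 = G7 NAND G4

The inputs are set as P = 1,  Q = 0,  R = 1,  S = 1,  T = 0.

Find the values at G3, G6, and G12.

G3 = 0, G6 = 1, G12 = 1

G1 = T NAND P = 0 NAND 1 = 1
G2 = Q NAND G1 = 0 NAND 1 = 1
G3 = R NAND G1 = 1 NAND 1 = 0
G4 = G3 AND S = 0 AND 1 = 0
G6 = NOT G3 = NOT 0 = 1
G7 = G3 NAND G2 = 0 NAND 1 = 1
G12 = G7 NAND G4 = 1 NAND 0 = 1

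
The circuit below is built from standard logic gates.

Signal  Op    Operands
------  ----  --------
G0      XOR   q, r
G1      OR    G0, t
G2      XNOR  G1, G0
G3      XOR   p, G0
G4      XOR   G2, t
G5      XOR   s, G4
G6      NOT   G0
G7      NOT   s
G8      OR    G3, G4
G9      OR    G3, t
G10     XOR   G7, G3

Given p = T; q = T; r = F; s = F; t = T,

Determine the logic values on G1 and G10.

G0 = q XOR r = T XOR F = T
G1 = G0 OR t = T OR T = T
G3 = p XOR G0 = T XOR T = F
G7 = NOT s = NOT F = T
G10 = G7 XOR G3 = T XOR F = T

G1 = T; G10 = T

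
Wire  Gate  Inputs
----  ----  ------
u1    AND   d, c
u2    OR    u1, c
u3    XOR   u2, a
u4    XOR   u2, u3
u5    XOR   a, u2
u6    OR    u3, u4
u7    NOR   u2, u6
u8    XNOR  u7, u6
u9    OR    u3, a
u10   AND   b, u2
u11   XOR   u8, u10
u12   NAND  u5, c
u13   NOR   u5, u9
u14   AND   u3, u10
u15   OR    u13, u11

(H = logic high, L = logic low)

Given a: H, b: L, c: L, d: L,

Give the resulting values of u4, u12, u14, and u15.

u1 = d AND c = L AND L = L
u2 = u1 OR c = L OR L = L
u3 = u2 XOR a = L XOR H = H
u4 = u2 XOR u3 = L XOR H = H
u5 = a XOR u2 = H XOR L = H
u6 = u3 OR u4 = H OR H = H
u7 = u2 NOR u6 = L NOR H = L
u8 = u7 XNOR u6 = L XNOR H = L
u9 = u3 OR a = H OR H = H
u10 = b AND u2 = L AND L = L
u11 = u8 XOR u10 = L XOR L = L
u12 = u5 NAND c = H NAND L = H
u13 = u5 NOR u9 = H NOR H = L
u14 = u3 AND u10 = H AND L = L
u15 = u13 OR u11 = L OR L = L

u4 = H, u12 = H, u14 = L, u15 = L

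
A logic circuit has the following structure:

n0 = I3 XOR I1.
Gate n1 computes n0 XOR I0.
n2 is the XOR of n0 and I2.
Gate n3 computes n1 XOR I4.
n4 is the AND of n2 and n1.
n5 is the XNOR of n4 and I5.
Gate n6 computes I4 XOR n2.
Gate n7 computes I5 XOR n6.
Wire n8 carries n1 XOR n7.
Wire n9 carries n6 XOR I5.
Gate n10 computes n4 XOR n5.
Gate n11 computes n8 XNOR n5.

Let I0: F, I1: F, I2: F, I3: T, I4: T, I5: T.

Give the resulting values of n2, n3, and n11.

n2 = T, n3 = F, n11 = F

n0 = I3 XOR I1 = T XOR F = T
n1 = n0 XOR I0 = T XOR F = T
n2 = n0 XOR I2 = T XOR F = T
n3 = n1 XOR I4 = T XOR T = F
n4 = n2 AND n1 = T AND T = T
n5 = n4 XNOR I5 = T XNOR T = T
n6 = I4 XOR n2 = T XOR T = F
n7 = I5 XOR n6 = T XOR F = T
n8 = n1 XOR n7 = T XOR T = F
n11 = n8 XNOR n5 = F XNOR T = F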